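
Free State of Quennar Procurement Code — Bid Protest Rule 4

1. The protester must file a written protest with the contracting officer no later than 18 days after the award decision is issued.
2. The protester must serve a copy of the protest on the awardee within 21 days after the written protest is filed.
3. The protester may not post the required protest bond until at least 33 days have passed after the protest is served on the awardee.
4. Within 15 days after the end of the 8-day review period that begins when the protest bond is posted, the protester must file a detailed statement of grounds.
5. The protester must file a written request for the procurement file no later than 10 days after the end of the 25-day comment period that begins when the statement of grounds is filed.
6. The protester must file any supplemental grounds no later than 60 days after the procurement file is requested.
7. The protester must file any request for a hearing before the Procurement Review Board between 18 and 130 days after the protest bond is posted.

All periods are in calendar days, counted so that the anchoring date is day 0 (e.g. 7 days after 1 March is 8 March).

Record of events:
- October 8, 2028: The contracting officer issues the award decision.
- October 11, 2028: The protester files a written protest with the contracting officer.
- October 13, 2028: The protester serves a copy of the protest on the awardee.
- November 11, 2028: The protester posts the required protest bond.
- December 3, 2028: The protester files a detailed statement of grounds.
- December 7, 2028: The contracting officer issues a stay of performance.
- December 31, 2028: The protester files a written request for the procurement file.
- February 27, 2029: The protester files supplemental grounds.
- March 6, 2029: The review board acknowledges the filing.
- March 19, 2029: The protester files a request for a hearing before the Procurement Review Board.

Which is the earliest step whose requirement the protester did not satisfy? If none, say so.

(1) due by October 8, 2028 + 18 days = October 26, 2028; completed October 11, 2028, before the deadline.
(2) due by October 11, 2028 + 21 days = November 1, 2028; done October 13, 2028 — timely.
(3) permitted from October 13, 2028 + 33 days = November 15, 2028 onward; done November 11, 2028 — 4 days too early.
That is the first point of non-compliance.

Step 3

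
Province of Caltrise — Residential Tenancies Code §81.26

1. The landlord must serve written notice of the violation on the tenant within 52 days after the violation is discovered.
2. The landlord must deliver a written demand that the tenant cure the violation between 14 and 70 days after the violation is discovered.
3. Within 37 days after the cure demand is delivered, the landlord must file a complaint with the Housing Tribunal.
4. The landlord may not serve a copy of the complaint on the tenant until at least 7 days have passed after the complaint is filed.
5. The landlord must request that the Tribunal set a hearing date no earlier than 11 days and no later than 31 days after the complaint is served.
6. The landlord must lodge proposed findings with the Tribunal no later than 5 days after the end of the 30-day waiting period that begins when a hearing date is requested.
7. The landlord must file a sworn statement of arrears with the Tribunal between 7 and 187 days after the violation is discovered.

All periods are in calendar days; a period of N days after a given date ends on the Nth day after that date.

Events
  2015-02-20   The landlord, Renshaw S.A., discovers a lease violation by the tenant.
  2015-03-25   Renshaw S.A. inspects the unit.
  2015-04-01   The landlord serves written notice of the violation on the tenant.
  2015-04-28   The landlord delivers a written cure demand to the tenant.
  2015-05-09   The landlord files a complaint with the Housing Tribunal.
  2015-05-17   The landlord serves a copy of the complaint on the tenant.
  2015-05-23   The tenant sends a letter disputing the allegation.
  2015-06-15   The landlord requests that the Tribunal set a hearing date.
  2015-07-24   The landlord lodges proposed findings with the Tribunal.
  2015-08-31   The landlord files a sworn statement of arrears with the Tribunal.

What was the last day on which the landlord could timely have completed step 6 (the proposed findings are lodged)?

2015-07-20

A hearing date is requested on 2015-06-15; the 30-day waiting period therefore ends 2015-07-15, and step 6 runs from that date. 5 days after 2015-07-15 is 2015-07-20.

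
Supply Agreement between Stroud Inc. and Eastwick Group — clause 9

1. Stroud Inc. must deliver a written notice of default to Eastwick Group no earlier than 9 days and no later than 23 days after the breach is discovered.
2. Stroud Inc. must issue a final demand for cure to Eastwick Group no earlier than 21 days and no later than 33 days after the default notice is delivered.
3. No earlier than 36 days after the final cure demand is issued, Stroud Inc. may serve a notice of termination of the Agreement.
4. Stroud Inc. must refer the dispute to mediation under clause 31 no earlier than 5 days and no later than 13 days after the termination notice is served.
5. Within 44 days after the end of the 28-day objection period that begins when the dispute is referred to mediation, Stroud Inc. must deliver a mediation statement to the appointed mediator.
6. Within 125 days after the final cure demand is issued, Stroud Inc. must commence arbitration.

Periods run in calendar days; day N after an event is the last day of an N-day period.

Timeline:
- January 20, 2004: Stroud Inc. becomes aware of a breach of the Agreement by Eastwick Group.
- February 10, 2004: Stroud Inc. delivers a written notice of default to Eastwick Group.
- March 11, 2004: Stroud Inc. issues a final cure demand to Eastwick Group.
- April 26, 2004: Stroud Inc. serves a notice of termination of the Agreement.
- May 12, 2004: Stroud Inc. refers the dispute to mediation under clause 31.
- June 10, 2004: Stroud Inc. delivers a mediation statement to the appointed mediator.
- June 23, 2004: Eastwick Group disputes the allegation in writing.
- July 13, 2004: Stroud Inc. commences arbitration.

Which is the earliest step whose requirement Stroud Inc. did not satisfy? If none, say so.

Step 1 — 9 and 23 days from January 20, 2004 (when the breach is discovered) are January 29, 2004 and February 12, 2004 respectively; done February 10, 2004, which is between those dates.
Step 2 — 21 and 33 days from February 10, 2004 (when the default notice is delivered) are March 2, 2004 and March 14, 2004 respectively; done March 11, 2004, which is between those dates.
Step 3 — must wait 36 days from March 11, 2004 (when the final cure demand is issued), so not before April 16, 2004; April 26, 2004 is on or after that date.
Step 4 — 5 and 13 days from April 26, 2004 (when the termination notice is served) are May 1, 2004 and May 9, 2004 respectively; done May 12, 2004 — 3 days after the window closed.
No need to go further; step 4 was not satisfied.

Step 4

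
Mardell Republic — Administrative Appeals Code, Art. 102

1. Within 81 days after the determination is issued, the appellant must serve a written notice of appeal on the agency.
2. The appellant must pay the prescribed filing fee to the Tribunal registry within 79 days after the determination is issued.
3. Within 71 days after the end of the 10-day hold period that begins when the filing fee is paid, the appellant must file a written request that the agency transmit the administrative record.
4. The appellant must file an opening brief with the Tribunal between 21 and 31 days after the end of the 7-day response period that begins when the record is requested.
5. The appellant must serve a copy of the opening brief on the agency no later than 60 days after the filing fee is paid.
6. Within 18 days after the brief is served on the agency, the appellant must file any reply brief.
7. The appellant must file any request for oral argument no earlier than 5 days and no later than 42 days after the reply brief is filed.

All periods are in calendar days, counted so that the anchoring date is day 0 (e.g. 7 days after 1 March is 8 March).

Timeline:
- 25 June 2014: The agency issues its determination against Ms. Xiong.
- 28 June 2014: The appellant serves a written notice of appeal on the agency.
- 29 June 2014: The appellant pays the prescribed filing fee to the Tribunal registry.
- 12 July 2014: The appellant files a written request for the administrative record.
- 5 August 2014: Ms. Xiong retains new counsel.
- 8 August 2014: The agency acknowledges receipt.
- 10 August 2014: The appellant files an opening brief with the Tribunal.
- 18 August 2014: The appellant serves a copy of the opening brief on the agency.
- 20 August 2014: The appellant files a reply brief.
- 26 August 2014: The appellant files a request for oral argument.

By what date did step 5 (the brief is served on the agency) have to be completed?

Step 5 runs from 29 June 2014, when the filing fee is paid. 60 days after 29 June 2014 is 28 August 2014.

28 August 2014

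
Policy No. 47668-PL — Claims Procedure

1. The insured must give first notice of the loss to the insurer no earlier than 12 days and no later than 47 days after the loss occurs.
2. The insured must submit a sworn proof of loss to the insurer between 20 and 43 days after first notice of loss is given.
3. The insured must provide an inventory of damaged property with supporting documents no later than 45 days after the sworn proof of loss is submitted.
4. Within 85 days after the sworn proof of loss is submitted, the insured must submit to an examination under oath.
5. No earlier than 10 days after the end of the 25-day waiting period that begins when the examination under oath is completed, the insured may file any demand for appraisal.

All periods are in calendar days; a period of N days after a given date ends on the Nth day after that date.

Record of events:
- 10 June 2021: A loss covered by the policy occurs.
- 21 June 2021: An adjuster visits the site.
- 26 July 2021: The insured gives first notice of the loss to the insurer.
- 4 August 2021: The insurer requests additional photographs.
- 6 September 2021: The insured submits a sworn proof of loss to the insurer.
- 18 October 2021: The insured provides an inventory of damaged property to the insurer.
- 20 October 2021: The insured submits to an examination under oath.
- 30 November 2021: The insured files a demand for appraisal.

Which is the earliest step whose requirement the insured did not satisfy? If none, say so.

Step 1: the window is 12–47 days after 10 June 2021 (when the loss occurs), so 22 June 2021 through 27 July 2021; 26 July 2021 falls inside that range.
Step 2: the window is 20–43 days after 26 July 2021 (when first notice of loss is given), so 15 August 2021 through 7 September 2021; done 6 September 2021 — within the window.
Step 3: 45 days after 6 September 2021 (when the sworn proof of loss is submitted) is 21 October 2021; done 18 October 2021 — timely.
Step 4: 85 days after 6 September 2021 (when the sworn proof of loss is submitted) is 30 November 2021; 20 October 2021 is within that limit.
Step 5: the earliest permitted date is 10 days after 14 November 2021 (end of the 25-day waiting period, which began when the examination under oath is completed on 20 October 2021), i.e. 24 November 2021; done 30 November 2021 — permitted.

None — every step was satisfied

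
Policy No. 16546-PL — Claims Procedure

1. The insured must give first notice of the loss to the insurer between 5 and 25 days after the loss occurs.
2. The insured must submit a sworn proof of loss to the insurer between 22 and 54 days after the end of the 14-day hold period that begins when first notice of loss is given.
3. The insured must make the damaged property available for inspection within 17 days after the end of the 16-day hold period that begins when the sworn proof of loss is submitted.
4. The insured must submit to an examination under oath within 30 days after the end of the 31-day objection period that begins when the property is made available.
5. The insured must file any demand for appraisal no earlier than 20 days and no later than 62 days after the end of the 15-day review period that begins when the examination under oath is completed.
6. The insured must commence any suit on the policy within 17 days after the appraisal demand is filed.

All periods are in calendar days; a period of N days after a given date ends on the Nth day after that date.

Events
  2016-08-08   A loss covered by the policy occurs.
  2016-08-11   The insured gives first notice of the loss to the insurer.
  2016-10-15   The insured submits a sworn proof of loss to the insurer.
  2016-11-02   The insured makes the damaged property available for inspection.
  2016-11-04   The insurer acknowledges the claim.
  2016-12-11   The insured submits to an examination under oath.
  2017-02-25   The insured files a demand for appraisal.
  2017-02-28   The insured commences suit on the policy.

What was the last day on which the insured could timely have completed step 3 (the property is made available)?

The sworn proof of loss is submitted on 2016-10-15; the 16-day hold period therefore ends 2016-10-31, and step 3 runs from that date. 17 days after 2016-10-31 is 2016-11-17.

2016-11-17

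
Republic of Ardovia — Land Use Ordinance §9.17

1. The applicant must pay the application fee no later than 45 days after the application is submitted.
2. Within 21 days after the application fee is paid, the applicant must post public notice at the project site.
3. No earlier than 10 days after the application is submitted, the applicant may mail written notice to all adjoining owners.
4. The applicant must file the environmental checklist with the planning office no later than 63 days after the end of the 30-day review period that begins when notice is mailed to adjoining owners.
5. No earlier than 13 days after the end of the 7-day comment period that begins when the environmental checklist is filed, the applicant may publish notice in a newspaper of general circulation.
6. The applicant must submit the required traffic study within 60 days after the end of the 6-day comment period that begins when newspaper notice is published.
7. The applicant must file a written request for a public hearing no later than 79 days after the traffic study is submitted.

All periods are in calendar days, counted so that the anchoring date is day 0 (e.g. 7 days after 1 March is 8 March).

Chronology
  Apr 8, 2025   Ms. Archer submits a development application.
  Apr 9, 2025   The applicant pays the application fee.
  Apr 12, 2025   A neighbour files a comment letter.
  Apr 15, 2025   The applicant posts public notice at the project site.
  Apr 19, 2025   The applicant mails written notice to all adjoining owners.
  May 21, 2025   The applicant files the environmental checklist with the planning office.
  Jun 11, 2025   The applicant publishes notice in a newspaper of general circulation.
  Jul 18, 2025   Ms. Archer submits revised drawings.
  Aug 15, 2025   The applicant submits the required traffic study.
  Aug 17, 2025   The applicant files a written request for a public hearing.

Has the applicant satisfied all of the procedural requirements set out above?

Yes

Step 1 — counting 45 days from Apr 8, 2025 (when the application is submitted) gives a deadline of May 23, 2025; completed Apr 9, 2025, before the deadline.
Step 2 — counting 21 days from Apr 9, 2025 (when the application fee is paid) gives a deadline of Apr 30, 2025; completed Apr 15, 2025, before the deadline.
Step 3 — must wait 10 days from Apr 8, 2025 (when the application is submitted), so not before Apr 18, 2025; done Apr 19, 2025 — permitted.
Step 4 — counting 63 days from May 19, 2025 (end of the 30-day review period, which began when notice is mailed to adjoining owners on Apr 19, 2025) gives a deadline of Jul 21, 2025; May 21, 2025 is within that limit.
Step 5 — must wait 13 days from May 28, 2025 (end of the 7-day comment period, which began when the environmental checklist is filed on May 21, 2025), so not before Jun 10, 2025; done Jun 11, 2025, after the minimum wait.
Step 6 — counting 60 days from Jun 17, 2025 (end of the 6-day comment period, which began when newspaper notice is published on Jun 11, 2025) gives a deadline of Aug 16, 2025; completed Aug 15, 2025, before the deadline.
Step 7 — counting 79 days from Aug 15, 2025 (when the traffic study is submitted) gives a deadline of Nov 2, 2025; done Aug 17, 2025 — timely.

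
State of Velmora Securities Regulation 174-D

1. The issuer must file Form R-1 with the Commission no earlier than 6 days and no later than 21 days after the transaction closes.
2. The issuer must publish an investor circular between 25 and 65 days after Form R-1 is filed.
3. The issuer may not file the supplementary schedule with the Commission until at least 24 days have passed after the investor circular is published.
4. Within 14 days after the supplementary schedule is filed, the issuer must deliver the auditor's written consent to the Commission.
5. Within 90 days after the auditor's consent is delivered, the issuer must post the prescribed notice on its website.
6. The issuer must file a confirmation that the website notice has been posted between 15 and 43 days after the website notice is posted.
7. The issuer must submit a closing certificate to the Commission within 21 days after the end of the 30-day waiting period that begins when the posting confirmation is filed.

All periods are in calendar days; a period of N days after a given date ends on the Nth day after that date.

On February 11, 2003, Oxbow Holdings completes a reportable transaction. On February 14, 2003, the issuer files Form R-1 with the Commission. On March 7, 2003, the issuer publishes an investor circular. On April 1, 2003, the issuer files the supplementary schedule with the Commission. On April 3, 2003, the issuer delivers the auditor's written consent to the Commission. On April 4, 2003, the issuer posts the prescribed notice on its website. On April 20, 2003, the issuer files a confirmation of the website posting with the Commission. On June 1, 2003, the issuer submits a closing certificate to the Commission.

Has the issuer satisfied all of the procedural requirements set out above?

(1) the permitted window runs from February 11, 2003 + 6 = February 17, 2003 to February 11, 2003 + 21 = March 4, 2003; done February 14, 2003 — 3 days before the window opened.
Later steps need not be reached.

No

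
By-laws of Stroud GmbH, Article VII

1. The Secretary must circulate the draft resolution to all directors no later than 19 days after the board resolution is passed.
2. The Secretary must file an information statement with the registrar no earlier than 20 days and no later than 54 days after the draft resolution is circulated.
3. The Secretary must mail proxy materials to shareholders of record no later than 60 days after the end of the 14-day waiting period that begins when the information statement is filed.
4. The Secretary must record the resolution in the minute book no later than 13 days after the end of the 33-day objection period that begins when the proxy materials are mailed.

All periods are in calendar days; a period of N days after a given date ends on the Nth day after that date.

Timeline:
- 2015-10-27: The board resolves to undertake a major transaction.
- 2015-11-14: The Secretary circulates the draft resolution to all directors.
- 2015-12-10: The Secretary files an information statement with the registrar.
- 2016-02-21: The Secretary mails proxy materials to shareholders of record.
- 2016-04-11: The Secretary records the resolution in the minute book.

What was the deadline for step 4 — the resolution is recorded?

The proxy materials are mailed on 2016-02-21; the 33-day objection period therefore ends 2016-03-25, and step 4 runs from that date. 13 days after 2016-03-25 is 2016-04-07.

2016-04-07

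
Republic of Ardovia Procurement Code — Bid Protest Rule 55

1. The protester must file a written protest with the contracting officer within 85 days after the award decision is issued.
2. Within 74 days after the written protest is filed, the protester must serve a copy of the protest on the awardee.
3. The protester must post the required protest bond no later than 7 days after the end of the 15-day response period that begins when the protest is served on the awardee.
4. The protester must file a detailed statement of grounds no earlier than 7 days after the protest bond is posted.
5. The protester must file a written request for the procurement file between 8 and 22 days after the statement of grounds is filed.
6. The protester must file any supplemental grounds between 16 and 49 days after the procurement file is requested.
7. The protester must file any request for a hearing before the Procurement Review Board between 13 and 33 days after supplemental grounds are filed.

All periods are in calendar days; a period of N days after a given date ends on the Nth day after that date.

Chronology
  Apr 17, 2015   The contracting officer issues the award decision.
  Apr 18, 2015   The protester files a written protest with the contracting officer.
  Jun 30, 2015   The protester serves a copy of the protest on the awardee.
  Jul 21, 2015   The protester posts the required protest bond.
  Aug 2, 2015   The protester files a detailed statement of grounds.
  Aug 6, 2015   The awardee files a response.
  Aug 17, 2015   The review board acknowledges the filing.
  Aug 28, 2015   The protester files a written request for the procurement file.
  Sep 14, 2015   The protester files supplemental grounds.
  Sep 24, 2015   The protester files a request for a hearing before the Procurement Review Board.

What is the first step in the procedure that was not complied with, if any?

Step 1: 85 days after Apr 17, 2015 (when the award decision is issued) is Jul 11, 2015; Apr 18, 2015 is within that limit.
Step 2: 74 days after Apr 18, 2015 (when the written protest is filed) is Jul 1, 2015; completed Jun 30, 2015, before the deadline.
Step 3: 7 days after Jul 15, 2015 (end of the 15-day response period, which began when the protest is served on the awardee on Jun 30, 2015) is Jul 22, 2015; Jul 21, 2015 is within that limit.
Step 4: the earliest permitted date is 7 days after Jul 21, 2015 (when the protest bond is posted), i.e. Jul 28, 2015; done Aug 2, 2015 — permitted.
Step 5: the window is 8–22 days after Aug 2, 2015 (when the statement of grounds is filed), so Aug 10, 2015 through Aug 24, 2015; done Aug 28, 2015 — 4 days after the window closed.

Step 5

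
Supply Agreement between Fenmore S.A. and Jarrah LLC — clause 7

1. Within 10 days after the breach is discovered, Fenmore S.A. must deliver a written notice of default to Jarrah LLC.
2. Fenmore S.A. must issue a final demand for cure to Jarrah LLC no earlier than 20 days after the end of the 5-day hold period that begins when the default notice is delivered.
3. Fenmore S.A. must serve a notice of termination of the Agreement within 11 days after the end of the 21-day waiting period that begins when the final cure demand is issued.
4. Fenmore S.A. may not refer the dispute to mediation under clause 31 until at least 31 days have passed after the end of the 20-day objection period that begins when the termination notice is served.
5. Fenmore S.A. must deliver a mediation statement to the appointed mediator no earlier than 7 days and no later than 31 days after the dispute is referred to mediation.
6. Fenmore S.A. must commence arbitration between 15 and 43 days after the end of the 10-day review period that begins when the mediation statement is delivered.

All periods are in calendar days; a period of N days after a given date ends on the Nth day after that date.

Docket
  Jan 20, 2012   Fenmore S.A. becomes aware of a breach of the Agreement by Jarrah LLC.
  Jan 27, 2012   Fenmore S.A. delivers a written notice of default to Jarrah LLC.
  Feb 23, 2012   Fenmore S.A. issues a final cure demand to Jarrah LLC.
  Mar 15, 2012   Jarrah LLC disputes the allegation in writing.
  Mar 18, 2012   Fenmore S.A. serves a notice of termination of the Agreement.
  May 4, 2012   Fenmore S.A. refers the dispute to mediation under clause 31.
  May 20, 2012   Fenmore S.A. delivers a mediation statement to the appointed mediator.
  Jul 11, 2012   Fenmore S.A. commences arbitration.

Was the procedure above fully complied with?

No

Step 1: 10 days after Jan 20, 2012 (when the breach is discovered) is Jan 30, 2012; done Jan 27, 2012 — timely.
Step 2: the earliest permitted date is 20 days after Feb 1, 2012 (end of the 5-day hold period, which began when the default notice is delivered on Jan 27, 2012), i.e. Feb 21, 2012; Feb 23, 2012 is on or after that date.
Step 3: 11 days after Mar 15, 2012 (end of the 21-day waiting period, which began when the final cure demand is issued on Feb 23, 2012) is Mar 26, 2012; done Mar 18, 2012 — timely.
Step 4: the earliest permitted date is 31 days after Apr 7, 2012 (end of the 20-day objection period, which began when the termination notice is served on Mar 18, 2012), i.e. May 8, 2012; done May 4, 2012 — 4 days too early.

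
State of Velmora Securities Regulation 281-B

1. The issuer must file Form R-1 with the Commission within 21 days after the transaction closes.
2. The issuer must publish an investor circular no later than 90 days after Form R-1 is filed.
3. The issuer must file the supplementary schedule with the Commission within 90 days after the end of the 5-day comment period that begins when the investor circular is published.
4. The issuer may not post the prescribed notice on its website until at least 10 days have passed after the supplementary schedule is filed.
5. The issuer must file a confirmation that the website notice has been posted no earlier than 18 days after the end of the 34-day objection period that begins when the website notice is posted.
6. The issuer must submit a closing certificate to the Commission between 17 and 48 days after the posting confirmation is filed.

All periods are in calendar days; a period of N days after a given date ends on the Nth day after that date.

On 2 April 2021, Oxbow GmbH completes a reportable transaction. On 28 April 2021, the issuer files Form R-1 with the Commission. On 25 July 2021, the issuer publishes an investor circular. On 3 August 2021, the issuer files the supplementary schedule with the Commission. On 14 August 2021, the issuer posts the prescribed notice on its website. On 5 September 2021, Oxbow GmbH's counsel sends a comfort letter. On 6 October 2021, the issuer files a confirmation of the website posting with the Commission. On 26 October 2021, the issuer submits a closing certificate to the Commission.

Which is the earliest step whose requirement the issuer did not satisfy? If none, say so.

Step 1

Step 1: 21 days after 2 April 2021 (when the transaction closes) is 23 April 2021; 28 April 2021 misses that deadline by 5 days.
The procedure was therefore not followed at step 1.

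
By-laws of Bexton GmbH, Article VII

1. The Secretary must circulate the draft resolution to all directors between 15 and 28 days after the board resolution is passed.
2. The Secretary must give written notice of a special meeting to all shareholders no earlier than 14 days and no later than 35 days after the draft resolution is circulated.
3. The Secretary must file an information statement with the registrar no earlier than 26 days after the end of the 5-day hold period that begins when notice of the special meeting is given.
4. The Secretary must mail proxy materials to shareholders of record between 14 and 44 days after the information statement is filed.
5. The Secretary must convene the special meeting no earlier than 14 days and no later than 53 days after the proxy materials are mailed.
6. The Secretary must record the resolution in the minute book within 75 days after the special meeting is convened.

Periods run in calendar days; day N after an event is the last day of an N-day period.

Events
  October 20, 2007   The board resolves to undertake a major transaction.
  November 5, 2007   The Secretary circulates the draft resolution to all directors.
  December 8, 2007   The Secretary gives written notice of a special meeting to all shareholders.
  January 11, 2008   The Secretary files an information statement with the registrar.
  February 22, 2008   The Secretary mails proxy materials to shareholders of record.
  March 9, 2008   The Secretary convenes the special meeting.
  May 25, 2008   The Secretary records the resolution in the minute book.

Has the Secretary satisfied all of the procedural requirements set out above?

Step 1 — 15 and 28 days from October 20, 2007 (when the board resolution is passed) are November 4, 2007 and November 17, 2007 respectively; November 5, 2007 falls inside that range.
Step 2 — 14 and 35 days from November 5, 2007 (when the draft resolution is circulated) are November 19, 2007 and December 10, 2007 respectively; done December 8, 2007 — within the window.
Step 3 — must wait 26 days from December 13, 2007 (end of the 5-day hold period, which began when notice of the special meeting is given on December 8, 2007), so not before January 8, 2008; January 11, 2008 is on or after that date.
Step 4 — 14 and 44 days from January 11, 2008 (when the information statement is filed) are January 25, 2008 and February 24, 2008 respectively; February 22, 2008 falls inside that range.
Step 5 — 14 and 53 days from February 22, 2008 (when the proxy materials are mailed) are March 7, 2008 and April 15, 2008 respectively; done March 9, 2008, which is between those dates.
Step 6 — counting 75 days from March 9, 2008 (when the special meeting is convened) gives a deadline of May 23, 2008; May 25, 2008 misses that deadline by 2 days.
No need to go further; step 6 was not satisfied.

No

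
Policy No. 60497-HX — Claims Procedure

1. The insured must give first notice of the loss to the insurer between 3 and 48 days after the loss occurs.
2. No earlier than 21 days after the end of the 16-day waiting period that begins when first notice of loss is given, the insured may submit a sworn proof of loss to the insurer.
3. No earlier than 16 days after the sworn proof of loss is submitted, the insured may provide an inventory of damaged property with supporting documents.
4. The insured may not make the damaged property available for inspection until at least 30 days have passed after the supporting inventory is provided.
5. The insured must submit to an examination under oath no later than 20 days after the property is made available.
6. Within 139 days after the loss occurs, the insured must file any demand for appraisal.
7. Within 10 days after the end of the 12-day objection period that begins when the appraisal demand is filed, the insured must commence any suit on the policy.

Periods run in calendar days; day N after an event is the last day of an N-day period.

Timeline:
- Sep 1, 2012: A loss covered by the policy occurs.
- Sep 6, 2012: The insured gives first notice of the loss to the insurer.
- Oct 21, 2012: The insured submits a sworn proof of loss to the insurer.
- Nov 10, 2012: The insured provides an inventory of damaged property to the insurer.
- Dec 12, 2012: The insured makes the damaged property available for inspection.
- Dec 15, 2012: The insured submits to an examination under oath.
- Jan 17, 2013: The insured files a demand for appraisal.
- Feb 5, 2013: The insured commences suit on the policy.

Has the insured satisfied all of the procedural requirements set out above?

Step 1 — 3 and 48 days from Sep 1, 2012 (when the loss occurs) are Sep 4, 2012 and Oct 19, 2012 respectively; done Sep 6, 2012, which is between those dates.
Step 2 — must wait 21 days from Sep 22, 2012 (end of the 16-day waiting period, which began when first notice of loss is given on Sep 6, 2012), so not before Oct 13, 2012; done Oct 21, 2012, after the minimum wait.
Step 3 — must wait 16 days from Oct 21, 2012 (when the sworn proof of loss is submitted), so not before Nov 6, 2012; done Nov 10, 2012, after the minimum wait.
Step 4 — must wait 30 days from Nov 10, 2012 (when the supporting inventory is provided), so not before Dec 10, 2012; done Dec 12, 2012 — permitted.
Step 5 — counting 20 days from Dec 12, 2012 (when the property is made available) gives a deadline of Jan 1, 2013; completed Dec 15, 2012, before the deadline.
Step 6 — counting 139 days from Sep 1, 2012 (when the loss occurs) gives a deadline of Jan 18, 2013; completed Jan 17, 2013, before the deadline.
Step 7 — counting 10 days from Jan 29, 2013 (end of the 12-day objection period, which began when the appraisal demand is filed on Jan 17, 2013) gives a deadline of Feb 8, 2013; Feb 5, 2013 is within that limit.

Yes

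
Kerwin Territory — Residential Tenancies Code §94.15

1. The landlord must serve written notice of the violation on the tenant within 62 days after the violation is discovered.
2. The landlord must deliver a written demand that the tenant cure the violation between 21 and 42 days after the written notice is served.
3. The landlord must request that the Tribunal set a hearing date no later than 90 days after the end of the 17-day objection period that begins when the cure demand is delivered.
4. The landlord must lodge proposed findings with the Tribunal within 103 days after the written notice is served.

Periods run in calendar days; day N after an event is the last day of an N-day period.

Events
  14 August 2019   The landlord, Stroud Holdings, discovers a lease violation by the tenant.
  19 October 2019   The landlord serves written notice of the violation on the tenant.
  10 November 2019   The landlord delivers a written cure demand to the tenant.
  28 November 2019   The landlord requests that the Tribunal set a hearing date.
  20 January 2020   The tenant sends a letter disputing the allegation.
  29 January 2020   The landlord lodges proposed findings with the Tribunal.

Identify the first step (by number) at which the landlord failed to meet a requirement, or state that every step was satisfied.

Step 1

Step 1: 62 days after 14 August 2019 (when the violation is discovered) is 15 October 2019; done 19 October 2019 — 4 days late.
The analysis stops there.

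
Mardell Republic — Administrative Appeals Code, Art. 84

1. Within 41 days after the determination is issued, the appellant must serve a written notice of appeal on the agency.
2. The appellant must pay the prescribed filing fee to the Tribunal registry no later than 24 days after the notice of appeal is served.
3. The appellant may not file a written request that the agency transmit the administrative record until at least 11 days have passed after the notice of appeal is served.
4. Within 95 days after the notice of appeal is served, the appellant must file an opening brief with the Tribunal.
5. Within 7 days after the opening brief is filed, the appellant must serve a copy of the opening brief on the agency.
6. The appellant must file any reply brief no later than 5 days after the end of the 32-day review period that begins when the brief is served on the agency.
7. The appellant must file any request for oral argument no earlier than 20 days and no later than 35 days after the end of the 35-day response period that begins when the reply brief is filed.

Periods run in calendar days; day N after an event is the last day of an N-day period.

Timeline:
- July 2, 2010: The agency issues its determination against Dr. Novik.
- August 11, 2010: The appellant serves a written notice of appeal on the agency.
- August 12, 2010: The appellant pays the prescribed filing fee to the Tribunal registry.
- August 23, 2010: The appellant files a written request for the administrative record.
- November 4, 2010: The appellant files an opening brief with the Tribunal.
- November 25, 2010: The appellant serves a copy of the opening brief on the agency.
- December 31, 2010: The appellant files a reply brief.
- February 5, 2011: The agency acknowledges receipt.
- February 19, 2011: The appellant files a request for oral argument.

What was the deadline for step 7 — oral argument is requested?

The reply brief is filed on December 31, 2010; the 35-day response period therefore ends February 4, 2011, and step 7 runs from that date. The window is 20–35 days after February 4, 2011; it closes on March 11, 2011.

March 11, 2011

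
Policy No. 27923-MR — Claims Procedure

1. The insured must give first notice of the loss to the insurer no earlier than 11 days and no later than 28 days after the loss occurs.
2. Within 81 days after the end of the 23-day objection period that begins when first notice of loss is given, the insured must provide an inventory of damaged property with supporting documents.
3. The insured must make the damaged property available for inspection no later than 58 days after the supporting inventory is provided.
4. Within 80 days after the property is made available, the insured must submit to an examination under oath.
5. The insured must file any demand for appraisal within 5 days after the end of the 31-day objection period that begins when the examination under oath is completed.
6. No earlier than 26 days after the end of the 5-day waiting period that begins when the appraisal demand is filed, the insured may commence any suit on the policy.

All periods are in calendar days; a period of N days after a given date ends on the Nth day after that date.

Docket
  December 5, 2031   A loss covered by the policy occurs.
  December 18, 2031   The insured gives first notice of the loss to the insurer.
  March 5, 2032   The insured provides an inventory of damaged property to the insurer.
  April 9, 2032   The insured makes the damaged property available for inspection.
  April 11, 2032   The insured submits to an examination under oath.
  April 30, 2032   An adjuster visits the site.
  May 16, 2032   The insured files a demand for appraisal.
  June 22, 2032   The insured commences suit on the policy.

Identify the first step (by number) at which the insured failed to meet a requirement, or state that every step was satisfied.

None — every step was satisfied

(1) the permitted window runs from December 5, 2031 + 11 = December 16, 2031 to December 5, 2031 + 28 = January 2, 2032; December 18, 2031 falls inside that range.
(2) due by January 10, 2032 + 81 days = March 31, 2032; completed March 5, 2032, before the deadline.
(3) due by March 5, 2032 + 58 days = May 2, 2032; completed April 9, 2032, before the deadline.
(4) due by April 9, 2032 + 80 days = June 28, 2032; April 11, 2032 is within that limit.
(5) due by May 12, 2032 + 5 days = May 17, 2032; done May 16, 2032 — timely.
(6) permitted from May 21, 2032 + 26 days = June 16, 2032 onward; June 22, 2032 is on or after that date.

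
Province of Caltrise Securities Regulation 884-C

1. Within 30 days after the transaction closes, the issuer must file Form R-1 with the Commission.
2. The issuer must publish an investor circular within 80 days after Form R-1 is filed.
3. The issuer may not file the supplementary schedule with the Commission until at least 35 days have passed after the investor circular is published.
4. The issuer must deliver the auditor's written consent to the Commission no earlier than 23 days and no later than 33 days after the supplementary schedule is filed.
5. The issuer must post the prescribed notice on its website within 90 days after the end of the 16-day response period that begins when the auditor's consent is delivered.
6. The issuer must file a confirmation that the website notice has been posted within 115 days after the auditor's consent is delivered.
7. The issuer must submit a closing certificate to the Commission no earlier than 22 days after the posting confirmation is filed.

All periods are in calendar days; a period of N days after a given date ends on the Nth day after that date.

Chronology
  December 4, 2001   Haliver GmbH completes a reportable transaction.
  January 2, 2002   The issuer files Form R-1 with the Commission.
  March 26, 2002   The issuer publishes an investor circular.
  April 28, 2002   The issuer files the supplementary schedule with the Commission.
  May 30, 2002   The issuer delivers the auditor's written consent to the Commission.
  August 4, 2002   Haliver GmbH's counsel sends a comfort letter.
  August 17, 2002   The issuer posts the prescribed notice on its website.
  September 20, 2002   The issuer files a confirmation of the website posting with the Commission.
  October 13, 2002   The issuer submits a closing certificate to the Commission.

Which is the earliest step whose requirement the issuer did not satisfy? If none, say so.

Step 1 — counting 30 days from December 4, 2001 (when the transaction closes) gives a deadline of January 3, 2002; completed January 2, 2002, before the deadline.
Step 2 — counting 80 days from January 2, 2002 (when Form R-1 is filed) gives a deadline of March 23, 2002; done March 26, 2002 — 3 days late.

Step 2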